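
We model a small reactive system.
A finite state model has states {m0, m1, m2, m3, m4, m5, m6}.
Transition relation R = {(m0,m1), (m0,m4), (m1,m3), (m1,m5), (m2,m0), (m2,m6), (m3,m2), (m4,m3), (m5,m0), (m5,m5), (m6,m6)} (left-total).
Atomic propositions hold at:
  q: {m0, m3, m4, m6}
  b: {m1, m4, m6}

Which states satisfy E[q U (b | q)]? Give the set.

{m0, m1, m3, m4, m6}

Sat(b | q) = {m0, m1, m3, m4, m6}
E[q U (b | q)]: least fixpoint, start Z0 = Sat((b | q)) = {m0, m1, m3, m4, m6}, add states in Sat(q) with some successor in Z. Already a fixed point.
Sat(E[q U (b | q)]) = {m0, m1, m3, m4, m6}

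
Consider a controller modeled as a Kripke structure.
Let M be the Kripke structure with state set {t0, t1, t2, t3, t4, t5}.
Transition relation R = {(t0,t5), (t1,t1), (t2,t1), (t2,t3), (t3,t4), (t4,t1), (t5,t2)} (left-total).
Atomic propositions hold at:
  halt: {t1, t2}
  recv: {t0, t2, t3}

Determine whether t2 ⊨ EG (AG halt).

No

AG halt: greatest fixpoint, start Z0 = {t1, t2}, keep only states in Sat with every successor in Z. Z1 = {t1}; fixed.
Sat(AG halt) = {t1}
EG (AG halt): greatest fixpoint, start Z0 = {t1}, keep only states in Sat with some successor in Z. Already a fixed point.
Sat(EG (AG halt)) = {t1}
t2 ∉ Sat(EG (AG halt)) = {t1}, so the formula does not hold at t2.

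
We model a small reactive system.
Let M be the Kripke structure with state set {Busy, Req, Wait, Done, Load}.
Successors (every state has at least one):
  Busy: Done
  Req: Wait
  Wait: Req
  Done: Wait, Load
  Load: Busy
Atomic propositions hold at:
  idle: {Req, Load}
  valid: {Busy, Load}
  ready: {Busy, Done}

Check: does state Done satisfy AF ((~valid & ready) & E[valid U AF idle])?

Yes

Sat(~valid) = {Req, Wait, Done}
Sat(~valid & ready) = {Done}
AF idle: least fixpoint, start Z0 = {Req, Load}, add states with every successor in Z. Z1 = {Req, Wait, Load}; Z2 = {Req, Wait, Done, Load}; Z3 = {Busy, Req, Wait, Done, Load}; fixed.
Sat(AF idle) = {Busy, Req, Wait, Done, Load}
E[valid U AF idle]: least fixpoint, start Z0 = Sat(AF idle) = {Busy, Req, Wait, Done, Load}, add states in Sat(valid) with some successor in Z. Already a fixed point.
Sat(E[valid U AF idle]) = {Busy, Req, Wait, Done, Load}
Sat((~valid & ready) & E[valid U AF idle]) = {Done}
AF ((~valid & ready) & E[valid U AF idle]): least fixpoint, start Z0 = {Done}, add states with every successor in Z. Z1 = {Busy, Done}; Z2 = {Busy, Done, Load}; fixed.
Sat(AF ((~valid & ready) & E[valid U AF idle])) = {Busy, Done, Load}
Done ∈ Sat(AF ((~valid & ready) & E[valid U AF idle])) = {Busy, Done, Load}, so the formula holds at Done.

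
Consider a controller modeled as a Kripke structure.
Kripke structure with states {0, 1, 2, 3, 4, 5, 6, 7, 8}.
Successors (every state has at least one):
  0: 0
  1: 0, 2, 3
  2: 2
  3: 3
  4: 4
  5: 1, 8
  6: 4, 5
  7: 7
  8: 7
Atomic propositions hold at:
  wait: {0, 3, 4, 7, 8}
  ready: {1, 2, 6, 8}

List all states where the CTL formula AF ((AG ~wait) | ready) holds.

{1, 2, 5, 6, 8}

Sat(~wait) = {1, 2, 5, 6}
AG ~wait: greatest fixpoint, start Z0 = {1, 2, 5, 6}, keep only states in Sat with every successor in Z. Z1 = {2}; fixed.
Sat(AG ~wait) = {2}
Sat((AG ~wait) | ready) = {1, 2, 6, 8}
AF ((AG ~wait) | ready): least fixpoint, start Z0 = {1, 2, 6, 8}, add states with every successor in Z. Z1 = {1, 2, 5, 6, 8}; fixed.
Sat(AF ((AG ~wait) | ready)) = {1, 2, 5, 6, 8}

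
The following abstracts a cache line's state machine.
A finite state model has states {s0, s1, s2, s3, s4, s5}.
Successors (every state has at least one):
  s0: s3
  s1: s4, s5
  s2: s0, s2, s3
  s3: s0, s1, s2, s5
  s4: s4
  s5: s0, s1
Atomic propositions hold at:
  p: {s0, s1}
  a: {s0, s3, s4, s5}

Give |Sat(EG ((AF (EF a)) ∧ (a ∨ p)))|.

5

EF a: least fixpoint, start Z0 = {s0, s3, s4, s5}, add states with some successor in Z. Z1 = {s0, s1, s2, s3, s4, s5}; fixed.
Sat(EF a) = {s0, s1, s2, s3, s4, s5}
AF (EF a): least fixpoint, start Z0 = {s0, s1, s2, s3, s4, s5}, add states with every successor in Z. Already a fixed point.
Sat(AF (EF a)) = {s0, s1, s2, s3, s4, s5}
Sat(a ∨ p) = {s0, s1, s3, s4, s5}
Sat((AF (EF a)) ∧ (a ∨ p)) = {s0, s1, s3, s4, s5}
EG ((AF (EF a)) ∧ (a ∨ p)): greatest fixpoint, start Z0 = {s0, s1, s3, s4, s5}, keep only states in Sat with some successor in Z. Already a fixed point.
Sat(EG ((AF (EF a)) ∧ (a ∨ p))) = {s0, s1, s3, s4, s5}
|Sat(EG ((AF (EF a)) ∧ (a ∨ p)))| = |{s0, s1, s3, s4, s5}| = 5.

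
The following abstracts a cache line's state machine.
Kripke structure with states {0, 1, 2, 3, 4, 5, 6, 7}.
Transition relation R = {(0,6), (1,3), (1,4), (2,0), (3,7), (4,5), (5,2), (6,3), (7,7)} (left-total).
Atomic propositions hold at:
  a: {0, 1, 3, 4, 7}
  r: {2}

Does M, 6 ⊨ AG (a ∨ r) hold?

No

Sat(a ∨ r) = {0, 1, 2, 3, 4, 7}
AG (a ∨ r): greatest fixpoint, start Z0 = {0, 1, 2, 3, 4, 7}, keep only states in Sat with every successor in Z. Z1 = {1, 2, 3, 7}; Z2 = {3, 7}; fixed.
Sat(AG (a ∨ r)) = {3, 7}
6 ∉ Sat(AG (a ∨ r)) = {3, 7}, so the formula does not hold at 6.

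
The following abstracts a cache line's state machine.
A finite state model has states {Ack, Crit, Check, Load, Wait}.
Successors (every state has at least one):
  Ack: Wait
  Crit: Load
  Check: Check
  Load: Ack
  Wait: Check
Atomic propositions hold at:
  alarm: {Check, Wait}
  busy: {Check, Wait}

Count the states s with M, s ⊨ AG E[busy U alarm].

2

E[busy U alarm]: least fixpoint, start Z0 = Sat(alarm) = {Check, Wait}, add states in Sat(busy) with some successor in Z. Already a fixed point.
Sat(E[busy U alarm]) = {Check, Wait}
AG E[busy U alarm]: greatest fixpoint, start Z0 = {Check, Wait}, keep only states in Sat with every successor in Z. Already a fixed point.
Sat(AG E[busy U alarm]) = {Check, Wait}
|Sat(AG E[busy U alarm])| = |{Check, Wait}| = 2.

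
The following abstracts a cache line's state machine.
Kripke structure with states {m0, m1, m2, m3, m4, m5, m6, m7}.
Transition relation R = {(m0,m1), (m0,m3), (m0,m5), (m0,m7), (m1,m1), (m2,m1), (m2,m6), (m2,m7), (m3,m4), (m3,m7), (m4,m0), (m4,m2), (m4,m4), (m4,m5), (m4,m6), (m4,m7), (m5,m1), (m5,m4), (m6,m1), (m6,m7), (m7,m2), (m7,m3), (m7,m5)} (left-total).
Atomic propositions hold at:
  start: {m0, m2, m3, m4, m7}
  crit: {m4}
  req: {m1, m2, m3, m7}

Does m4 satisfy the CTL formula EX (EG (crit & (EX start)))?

Sat(EX start) = {s : some successor in {m0, m2, m3, m4, m7}} = {m0, m2, m3, m4, m5, m6, m7}
Sat(crit & (EX start)) = {m4}
EG (crit & (EX start)): greatest fixpoint, start Z0 = {m4}, keep only states in Sat with some successor in Z. Already a fixed point.
Sat(EG (crit & (EX start))) = {m4}
Sat(EX (EG (crit & (EX start)))) = {s : some successor in {m4}} = {m3, m4, m5}
m4 ∈ Sat(EX (EG (crit & (EX start)))) = {m3, m4, m5}, so the formula holds at m4.

Yes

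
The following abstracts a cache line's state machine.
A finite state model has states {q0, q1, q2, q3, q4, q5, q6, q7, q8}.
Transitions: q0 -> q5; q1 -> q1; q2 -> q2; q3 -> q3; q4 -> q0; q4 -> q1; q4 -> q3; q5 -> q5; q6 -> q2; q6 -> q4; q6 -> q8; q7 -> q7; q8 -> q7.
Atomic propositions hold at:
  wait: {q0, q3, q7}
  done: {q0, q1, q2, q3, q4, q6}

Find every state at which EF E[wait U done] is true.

{q0, q1, q2, q3, q4, q6}

E[wait U done]: least fixpoint, start Z0 = Sat(done) = {q0, q1, q2, q3, q4, q6}, add states in Sat(wait) with some successor in Z. Already a fixed point.
Sat(E[wait U done]) = {q0, q1, q2, q3, q4, q6}
EF E[wait U done]: least fixpoint, start Z0 = {q0, q1, q2, q3, q4, q6}, add states with some successor in Z. Already a fixed point.
Sat(EF E[wait U done]) = {q0, q1, q2, q3, q4, q6}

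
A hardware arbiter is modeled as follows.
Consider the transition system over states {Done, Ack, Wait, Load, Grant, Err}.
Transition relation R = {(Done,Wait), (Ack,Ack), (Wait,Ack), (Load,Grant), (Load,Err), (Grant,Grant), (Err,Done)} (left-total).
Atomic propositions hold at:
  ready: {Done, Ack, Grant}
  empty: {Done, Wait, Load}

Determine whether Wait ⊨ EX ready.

Yes

Sat(EX ready) = {s : some successor in {Done, Ack, Grant}} = {Ack, Wait, Load, Grant, Err}
Wait ∈ Sat(EX ready) = {Ack, Wait, Load, Grant, Err}, so the formula holds at Wait.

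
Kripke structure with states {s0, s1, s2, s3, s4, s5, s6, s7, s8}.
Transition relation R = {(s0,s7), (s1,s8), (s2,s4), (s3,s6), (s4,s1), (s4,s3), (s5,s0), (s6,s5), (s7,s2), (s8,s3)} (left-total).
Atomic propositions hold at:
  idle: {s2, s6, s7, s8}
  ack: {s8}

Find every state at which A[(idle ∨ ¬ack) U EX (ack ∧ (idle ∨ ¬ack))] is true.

Sat(¬ack) = {s0, s1, s2, s3, s4, s5, s6, s7}
Sat(idle ∨ ¬ack) = {s0, s1, s2, s3, s4, s5, s6, s7, s8}
Sat(ack ∧ (idle ∨ ¬ack)) = {s8}
Sat(EX (ack ∧ (idle ∨ ¬ack))) = {s : some successor in {s8}} = {s1}
A[(idle ∨ ¬ack) U EX (ack ∧ (idle ∨ ¬ack))]: least fixpoint, start Z0 = Sat(EX (ack ∧ (idle ∨ ¬ack))) = {s1}, add states in Sat(idle ∨ ¬ack) with every successor in Z. Already a fixed point.
Sat(A[(idle ∨ ¬ack) U EX (ack ∧ (idle ∨ ¬ack))]) = {s1}

{s1}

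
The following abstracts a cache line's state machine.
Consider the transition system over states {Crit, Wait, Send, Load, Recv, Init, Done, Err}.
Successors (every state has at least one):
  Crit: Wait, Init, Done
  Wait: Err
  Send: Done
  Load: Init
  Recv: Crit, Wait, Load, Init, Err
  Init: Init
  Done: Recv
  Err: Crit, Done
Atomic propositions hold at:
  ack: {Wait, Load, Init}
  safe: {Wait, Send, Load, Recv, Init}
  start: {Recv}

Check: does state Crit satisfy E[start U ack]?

E[start U ack]: least fixpoint, start Z0 = Sat(ack) = {Wait, Load, Init}, add states in Sat(start) with some successor in Z. Z1 = {Wait, Load, Recv, Init}; fixed.
Sat(E[start U ack]) = {Wait, Load, Recv, Init}
Crit ∉ Sat(E[start U ack]) = {Wait, Load, Recv, Init}, so the formula does not hold at Crit.

No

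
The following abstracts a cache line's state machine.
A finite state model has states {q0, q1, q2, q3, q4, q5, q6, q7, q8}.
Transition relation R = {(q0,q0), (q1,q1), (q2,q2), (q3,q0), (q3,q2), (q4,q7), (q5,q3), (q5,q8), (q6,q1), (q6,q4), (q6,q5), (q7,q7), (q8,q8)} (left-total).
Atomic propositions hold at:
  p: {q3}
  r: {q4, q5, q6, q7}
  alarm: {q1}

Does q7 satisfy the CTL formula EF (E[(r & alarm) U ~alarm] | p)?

Sat(r & alarm) = ∅
Sat(~alarm) = {q0, q2, q3, q4, q5, q6, q7, q8}
E[(r & alarm) U ~alarm]: least fixpoint, start Z0 = Sat(~alarm) = {q0, q2, q3, q4, q5, q6, q7, q8}, add states in Sat(r & alarm) with some successor in Z. Already a fixed point.
Sat(E[(r & alarm) U ~alarm]) = {q0, q2, q3, q4, q5, q6, q7, q8}
Sat(E[(r & alarm) U ~alarm] | p) = {q0, q2, q3, q4, q5, q6, q7, q8}
EF (E[(r & alarm) U ~alarm] | p): least fixpoint, start Z0 = {q0, q2, q3, q4, q5, q6, q7, q8}, add states with some successor in Z. Already a fixed point.
Sat(EF (E[(r & alarm) U ~alarm] | p)) = {q0, q2, q3, q4, q5, q6, q7, q8}
q7 ∈ Sat(EF (E[(r & alarm) U ~alarm] | p)) = {q0, q2, q3, q4, q5, q6, q7, q8}, so the formula holds at q7.

Yes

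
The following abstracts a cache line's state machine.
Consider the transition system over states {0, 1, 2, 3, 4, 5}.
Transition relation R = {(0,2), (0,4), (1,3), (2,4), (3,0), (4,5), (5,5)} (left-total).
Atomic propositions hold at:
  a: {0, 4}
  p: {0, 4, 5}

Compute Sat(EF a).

{0, 1, 2, 3, 4}

EF a: least fixpoint, start Z0 = {0, 4}, add states with some successor in Z. Z1 = {0, 2, 3, 4}; Z2 = {0, 1, 2, 3, 4}; fixed.
Sat(EF a) = {0, 1, 2, 3, 4}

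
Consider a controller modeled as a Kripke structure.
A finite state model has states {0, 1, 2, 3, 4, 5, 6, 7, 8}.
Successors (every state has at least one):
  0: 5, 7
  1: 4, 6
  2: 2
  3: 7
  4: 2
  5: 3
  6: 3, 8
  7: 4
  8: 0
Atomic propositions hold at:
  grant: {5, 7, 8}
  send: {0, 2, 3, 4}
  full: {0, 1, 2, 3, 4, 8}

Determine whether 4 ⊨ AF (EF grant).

EF grant: least fixpoint, start Z0 = {5, 7, 8}, add states with some successor in Z. Z1 = {0, 3, 5, 6, 7, 8}; Z2 = {0, 1, 3, 5, 6, 7, 8}; fixed.
Sat(EF grant) = {0, 1, 3, 5, 6, 7, 8}
AF (EF grant): least fixpoint, start Z0 = {0, 1, 3, 5, 6, 7, 8}, add states with every successor in Z. Already a fixed point.
Sat(AF (EF grant)) = {0, 1, 3, 5, 6, 7, 8}
4 ∉ Sat(AF (EF grant)) = {0, 1, 3, 5, 6, 7, 8}, so the formula does not hold at 4.

No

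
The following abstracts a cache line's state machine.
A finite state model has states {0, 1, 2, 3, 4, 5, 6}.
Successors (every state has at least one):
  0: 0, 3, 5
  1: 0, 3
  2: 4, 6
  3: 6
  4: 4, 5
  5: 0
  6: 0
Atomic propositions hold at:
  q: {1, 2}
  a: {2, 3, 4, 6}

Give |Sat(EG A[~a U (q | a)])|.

2

Sat(~a) = {0, 1, 5}
Sat(q | a) = {1, 2, 3, 4, 6}
A[~a U (q | a)]: least fixpoint, start Z0 = Sat((q | a)) = {1, 2, 3, 4, 6}, add states in Sat(~a) with every successor in Z. Already a fixed point.
Sat(A[~a U (q | a)]) = {1, 2, 3, 4, 6}
EG A[~a U (q | a)]: greatest fixpoint, start Z0 = {1, 2, 3, 4, 6}, keep only states in Sat with some successor in Z. Z1 = {1, 2, 3, 4}; Z2 = {1, 2, 4}; Z3 = {2, 4}; fixed.
Sat(EG A[~a U (q | a)]) = {2, 4}
|Sat(EG A[~a U (q | a)])| = |{2, 4}| = 2.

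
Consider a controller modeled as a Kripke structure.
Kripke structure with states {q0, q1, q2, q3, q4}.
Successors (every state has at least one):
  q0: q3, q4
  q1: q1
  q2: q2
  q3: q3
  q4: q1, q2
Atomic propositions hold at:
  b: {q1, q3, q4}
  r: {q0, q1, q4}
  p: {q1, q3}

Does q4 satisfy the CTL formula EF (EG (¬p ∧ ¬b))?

Yes

Sat(¬p) = {q0, q2, q4}
Sat(¬b) = {q0, q2}
Sat(¬p ∧ ¬b) = {q0, q2}
EG (¬p ∧ ¬b): greatest fixpoint, start Z0 = {q0, q2}, keep only states in Sat with some successor in Z. Z1 = {q2}; fixed.
Sat(EG (¬p ∧ ¬b)) = {q2}
EF (EG (¬p ∧ ¬b)): least fixpoint, start Z0 = {q2}, add states with some successor in Z. Z1 = {q2, q4}; Z2 = {q0, q2, q4}; fixed.
Sat(EF (EG (¬p ∧ ¬b))) = {q0, q2, q4}
q4 ∈ Sat(EF (EG (¬p ∧ ¬b))) = {q0, q2, q4}, so the formula holds at q4.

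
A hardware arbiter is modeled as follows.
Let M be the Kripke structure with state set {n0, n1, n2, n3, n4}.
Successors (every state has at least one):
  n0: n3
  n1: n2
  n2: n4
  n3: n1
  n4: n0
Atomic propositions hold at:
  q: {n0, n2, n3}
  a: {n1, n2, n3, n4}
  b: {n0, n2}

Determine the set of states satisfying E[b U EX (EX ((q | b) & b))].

{n0, n2, n3}

Sat(q | b) = {n0, n2, n3}
Sat((q | b) & b) = {n0, n2}
Sat(EX ((q | b) & b)) = {s : some successor in {n0, n2}} = {n1, n4}
Sat(EX (EX ((q | b) & b))) = {s : some successor in {n1, n4}} = {n2, n3}
E[b U EX (EX ((q | b) & b))]: least fixpoint, start Z0 = Sat(EX (EX ((q | b) & b))) = {n2, n3}, add states in Sat(b) with some successor in Z. Z1 = {n0, n2, n3}; fixed.
Sat(E[b U EX (EX ((q | b) & b))]) = {n0, n2, n3}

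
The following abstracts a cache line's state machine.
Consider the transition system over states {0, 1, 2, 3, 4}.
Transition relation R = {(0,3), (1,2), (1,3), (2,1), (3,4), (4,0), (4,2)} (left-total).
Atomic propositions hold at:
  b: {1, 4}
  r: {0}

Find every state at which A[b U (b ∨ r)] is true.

{0, 1, 4}

Sat(b ∨ r) = {0, 1, 4}
A[b U (b ∨ r)]: least fixpoint, start Z0 = Sat((b ∨ r)) = {0, 1, 4}, add states in Sat(b) with every successor in Z. Already a fixed point.
Sat(A[b U (b ∨ r)]) = {0, 1, 4}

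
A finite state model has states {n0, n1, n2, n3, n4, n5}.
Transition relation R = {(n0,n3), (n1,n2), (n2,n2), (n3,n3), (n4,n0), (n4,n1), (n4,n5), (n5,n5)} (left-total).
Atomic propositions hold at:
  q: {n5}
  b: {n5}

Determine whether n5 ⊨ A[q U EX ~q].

No

Sat(~q) = {n0, n1, n2, n3, n4}
Sat(EX ~q) = {s : some successor in {n0, n1, n2, n3, n4}} = {n0, n1, n2, n3, n4}
A[q U EX ~q]: least fixpoint, start Z0 = Sat(EX ~q) = {n0, n1, n2, n3, n4}, add states in Sat(q) with every successor in Z. Already a fixed point.
Sat(A[q U EX ~q]) = {n0, n1, n2, n3, n4}
n5 ∉ Sat(A[q U EX ~q]) = {n0, n1, n2, n3, n4}, so the formula does not hold at n5.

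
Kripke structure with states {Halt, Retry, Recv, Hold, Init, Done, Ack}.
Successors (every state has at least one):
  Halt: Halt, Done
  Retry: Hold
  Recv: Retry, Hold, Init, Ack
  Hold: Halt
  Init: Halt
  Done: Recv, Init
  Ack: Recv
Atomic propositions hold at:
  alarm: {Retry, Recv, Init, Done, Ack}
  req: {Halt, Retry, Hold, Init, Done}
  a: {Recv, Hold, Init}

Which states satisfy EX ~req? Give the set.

Sat(~req) = {Recv, Ack}
Sat(EX ~req) = {s : some successor in {Recv, Ack}} = {Recv, Done, Ack}

{Recv, Done, Ack}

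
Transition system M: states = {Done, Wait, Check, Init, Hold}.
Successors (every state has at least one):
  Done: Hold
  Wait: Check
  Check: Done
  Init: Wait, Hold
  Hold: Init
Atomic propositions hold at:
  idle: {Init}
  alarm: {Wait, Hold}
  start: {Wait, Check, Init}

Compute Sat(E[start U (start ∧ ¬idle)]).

Sat(¬idle) = {Done, Wait, Check, Hold}
Sat(start ∧ ¬idle) = {Wait, Check}
E[start U (start ∧ ¬idle)]: least fixpoint, start Z0 = Sat((start ∧ ¬idle)) = {Wait, Check}, add states in Sat(start) with some successor in Z. Z1 = {Wait, Check, Init}; fixed.
Sat(E[start U (start ∧ ¬idle)]) = {Wait, Check, Init}

{Wait, Check, Init}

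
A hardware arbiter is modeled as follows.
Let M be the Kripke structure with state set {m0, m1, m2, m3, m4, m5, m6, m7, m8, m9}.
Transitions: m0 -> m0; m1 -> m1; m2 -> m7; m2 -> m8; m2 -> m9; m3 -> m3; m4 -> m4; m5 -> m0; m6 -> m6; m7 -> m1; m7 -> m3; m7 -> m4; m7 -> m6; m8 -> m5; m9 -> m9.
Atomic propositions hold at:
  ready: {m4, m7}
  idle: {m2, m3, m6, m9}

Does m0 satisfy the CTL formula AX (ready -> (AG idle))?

Yes

AG idle: greatest fixpoint, start Z0 = {m2, m3, m6, m9}, keep only states in Sat with every successor in Z. Z1 = {m3, m6, m9}; fixed.
Sat(AG idle) = {m3, m6, m9}
Sat(ready -> (AG idle)) = {m0, m1, m2, m3, m5, m6, m8, m9}
Sat(AX (ready -> (AG idle))) = {s : every successor in {m0, m1, m2, m3, m5, m6, m8, m9}} = {m0, m1, m3, m5, m6, m8, m9}
m0 ∈ Sat(AX (ready -> (AG idle))) = {m0, m1, m3, m5, m6, m8, m9}, so the formula holds at m0.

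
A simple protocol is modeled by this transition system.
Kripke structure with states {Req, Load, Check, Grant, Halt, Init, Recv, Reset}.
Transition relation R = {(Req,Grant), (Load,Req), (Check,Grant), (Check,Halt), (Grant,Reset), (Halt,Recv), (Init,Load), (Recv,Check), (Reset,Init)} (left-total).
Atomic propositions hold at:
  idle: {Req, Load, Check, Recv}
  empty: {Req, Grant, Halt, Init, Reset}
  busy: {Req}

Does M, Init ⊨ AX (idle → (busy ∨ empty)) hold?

No

Sat(busy ∨ empty) = {Req, Grant, Halt, Init, Reset}
Sat(idle → (busy ∨ empty)) = {Req, Grant, Halt, Init, Reset}
Sat(AX (idle → (busy ∨ empty))) = {s : every successor in {Req, Grant, Halt, Init, Reset}} = {Req, Load, Check, Grant, Reset}
Init ∉ Sat(AX (idle → (busy ∨ empty))) = {Req, Load, Check, Grant, Reset}, so the formula does not hold at Init.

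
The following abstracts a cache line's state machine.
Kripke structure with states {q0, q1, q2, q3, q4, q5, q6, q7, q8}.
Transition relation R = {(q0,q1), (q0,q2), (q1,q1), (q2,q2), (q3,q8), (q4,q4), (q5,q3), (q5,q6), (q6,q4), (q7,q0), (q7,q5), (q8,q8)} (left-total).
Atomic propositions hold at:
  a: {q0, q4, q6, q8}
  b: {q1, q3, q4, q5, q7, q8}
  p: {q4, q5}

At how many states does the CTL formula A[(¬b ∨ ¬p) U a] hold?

Sat(¬b) = {q0, q2, q6}
Sat(¬p) = {q0, q1, q2, q3, q6, q7, q8}
Sat(¬b ∨ ¬p) = {q0, q1, q2, q3, q6, q7, q8}
A[(¬b ∨ ¬p) U a]: least fixpoint, start Z0 = Sat(a) = {q0, q4, q6, q8}, add states in Sat(¬b ∨ ¬p) with every successor in Z. Z1 = {q0, q3, q4, q6, q8}; fixed.
Sat(A[(¬b ∨ ¬p) U a]) = {q0, q3, q4, q6, q8}
|Sat(A[(¬b ∨ ¬p) U a])| = |{q0, q3, q4, q6, q8}| = 5.

5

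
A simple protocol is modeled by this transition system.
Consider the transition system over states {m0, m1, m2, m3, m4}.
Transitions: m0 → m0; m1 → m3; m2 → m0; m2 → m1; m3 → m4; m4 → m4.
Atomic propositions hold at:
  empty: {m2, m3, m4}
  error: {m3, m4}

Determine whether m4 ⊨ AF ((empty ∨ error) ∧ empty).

Sat(empty ∨ error) = {m2, m3, m4}
Sat((empty ∨ error) ∧ empty) = {m2, m3, m4}
AF ((empty ∨ error) ∧ empty): least fixpoint, start Z0 = {m2, m3, m4}, add states with every successor in Z. Z1 = {m1, m2, m3, m4}; fixed.
Sat(AF ((empty ∨ error) ∧ empty)) = {m1, m2, m3, m4}
m4 ∈ Sat(AF ((empty ∨ error) ∧ empty)) = {m1, m2, m3, m4}, so the formula holds at m4.

Yes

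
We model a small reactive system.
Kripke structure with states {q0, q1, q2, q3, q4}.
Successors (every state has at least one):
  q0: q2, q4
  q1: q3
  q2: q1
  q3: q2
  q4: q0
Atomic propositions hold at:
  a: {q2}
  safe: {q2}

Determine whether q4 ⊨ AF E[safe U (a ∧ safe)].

Sat(a ∧ safe) = {q2}
E[safe U (a ∧ safe)]: least fixpoint, start Z0 = Sat((a ∧ safe)) = {q2}, add states in Sat(safe) with some successor in Z. Already a fixed point.
Sat(E[safe U (a ∧ safe)]) = {q2}
AF E[safe U (a ∧ safe)]: least fixpoint, start Z0 = {q2}, add states with every successor in Z. Z1 = {q2, q3}; Z2 = {q1, q2, q3}; fixed.
Sat(AF E[safe U (a ∧ safe)]) = {q1, q2, q3}
q4 ∉ Sat(AF E[safe U (a ∧ safe)]) = {q1, q2, q3}, so the formula does not hold at q4.

No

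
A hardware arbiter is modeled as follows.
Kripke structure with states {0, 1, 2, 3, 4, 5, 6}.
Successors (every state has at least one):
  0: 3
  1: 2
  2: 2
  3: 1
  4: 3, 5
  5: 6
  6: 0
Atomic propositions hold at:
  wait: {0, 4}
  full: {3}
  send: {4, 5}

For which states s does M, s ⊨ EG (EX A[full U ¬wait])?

Sat(¬wait) = {1, 2, 3, 5, 6}
A[full U ¬wait]: least fixpoint, start Z0 = Sat(¬wait) = {1, 2, 3, 5, 6}, add states in Sat(full) with every successor in Z. Already a fixed point.
Sat(A[full U ¬wait]) = {1, 2, 3, 5, 6}
Sat(EX A[full U ¬wait]) = {s : some successor in {1, 2, 3, 5, 6}} = {0, 1, 2, 3, 4, 5}
EG (EX A[full U ¬wait]): greatest fixpoint, start Z0 = {0, 1, 2, 3, 4, 5}, keep only states in Sat with some successor in Z. Z1 = {0, 1, 2, 3, 4}; fixed.
Sat(EG (EX A[full U ¬wait])) = {0, 1, 2, 3, 4}

{0, 1, 2, 3, 4}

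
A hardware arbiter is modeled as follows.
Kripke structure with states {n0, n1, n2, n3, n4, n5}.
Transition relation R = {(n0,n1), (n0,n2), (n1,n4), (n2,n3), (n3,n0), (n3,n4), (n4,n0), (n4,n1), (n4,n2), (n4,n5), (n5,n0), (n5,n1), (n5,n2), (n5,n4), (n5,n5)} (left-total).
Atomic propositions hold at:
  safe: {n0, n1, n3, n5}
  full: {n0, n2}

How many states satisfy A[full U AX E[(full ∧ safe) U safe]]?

1

Sat(full ∧ safe) = {n0}
E[(full ∧ safe) U safe]: least fixpoint, start Z0 = Sat(safe) = {n0, n1, n3, n5}, add states in Sat(full ∧ safe) with some successor in Z. Already a fixed point.
Sat(E[(full ∧ safe) U safe]) = {n0, n1, n3, n5}
Sat(AX E[(full ∧ safe) U safe]) = {s : every successor in {n0, n1, n3, n5}} = {n2}
A[full U AX E[(full ∧ safe) U safe]]: least fixpoint, start Z0 = Sat(AX E[(full ∧ safe) U safe]) = {n2}, add states in Sat(full) with every successor in Z. Already a fixed point.
Sat(A[full U AX E[(full ∧ safe) U safe]]) = {n2}
|Sat(A[full U AX E[(full ∧ safe) U safe]])| = |{n2}| = 1.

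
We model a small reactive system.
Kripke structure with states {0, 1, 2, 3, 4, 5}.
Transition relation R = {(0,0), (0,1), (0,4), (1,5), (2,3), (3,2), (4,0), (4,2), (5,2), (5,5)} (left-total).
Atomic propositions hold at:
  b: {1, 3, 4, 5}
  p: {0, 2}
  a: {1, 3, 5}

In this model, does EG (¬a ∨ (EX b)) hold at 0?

Sat(¬a) = {0, 2, 4}
Sat(EX b) = {s : some successor in {1, 3, 4, 5}} = {0, 1, 2, 5}
Sat(¬a ∨ (EX b)) = {0, 1, 2, 4, 5}
EG (¬a ∨ (EX b)): greatest fixpoint, start Z0 = {0, 1, 2, 4, 5}, keep only states in Sat with some successor in Z. Z1 = {0, 1, 4, 5}; fixed.
Sat(EG (¬a ∨ (EX b))) = {0, 1, 4, 5}
0 ∈ Sat(EG (¬a ∨ (EX b))) = {0, 1, 4, 5}, so the formula holds at 0.

Yes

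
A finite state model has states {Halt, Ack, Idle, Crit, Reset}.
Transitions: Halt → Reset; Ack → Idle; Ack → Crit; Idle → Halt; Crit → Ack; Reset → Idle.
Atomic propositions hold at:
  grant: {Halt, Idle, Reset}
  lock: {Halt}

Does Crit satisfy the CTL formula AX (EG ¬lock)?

Yes

Sat(¬lock) = {Ack, Idle, Crit, Reset}
EG ¬lock: greatest fixpoint, start Z0 = {Ack, Idle, Crit, Reset}, keep only states in Sat with some successor in Z. Z1 = {Ack, Crit, Reset}; Z2 = {Ack, Crit}; fixed.
Sat(EG ¬lock) = {Ack, Crit}
Sat(AX (EG ¬lock)) = {s : every successor in {Ack, Crit}} = {Crit}
Crit ∈ Sat(AX (EG ¬lock)) = {Crit}, so the formula holds at Crit.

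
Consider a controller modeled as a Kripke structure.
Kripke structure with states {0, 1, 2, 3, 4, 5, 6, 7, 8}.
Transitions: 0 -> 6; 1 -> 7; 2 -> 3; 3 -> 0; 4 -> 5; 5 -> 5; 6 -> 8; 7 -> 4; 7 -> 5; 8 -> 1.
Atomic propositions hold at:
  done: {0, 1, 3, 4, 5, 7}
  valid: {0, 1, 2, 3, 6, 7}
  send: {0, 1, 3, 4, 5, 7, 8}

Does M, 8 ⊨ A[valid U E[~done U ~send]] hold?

Sat(~done) = {2, 6, 8}
Sat(~send) = {2, 6}
E[~done U ~send]: least fixpoint, start Z0 = Sat(~send) = {2, 6}, add states in Sat(~done) with some successor in Z. Already a fixed point.
Sat(E[~done U ~send]) = {2, 6}
A[valid U E[~done U ~send]]: least fixpoint, start Z0 = Sat(E[~done U ~send]) = {2, 6}, add states in Sat(valid) with every successor in Z. Z1 = {0, 2, 6}; Z2 = {0, 2, 3, 6}; fixed.
Sat(A[valid U E[~done U ~send]]) = {0, 2, 3, 6}
8 ∉ Sat(A[valid U E[~done U ~send]]) = {0, 2, 3, 6}, so the formula does not hold at 8.

No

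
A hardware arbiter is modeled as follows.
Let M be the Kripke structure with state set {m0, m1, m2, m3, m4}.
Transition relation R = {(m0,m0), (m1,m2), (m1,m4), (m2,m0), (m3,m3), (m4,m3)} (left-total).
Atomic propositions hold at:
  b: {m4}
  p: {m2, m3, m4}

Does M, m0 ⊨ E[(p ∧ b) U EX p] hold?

Sat(p ∧ b) = {m4}
Sat(EX p) = {s : some successor in {m2, m3, m4}} = {m1, m3, m4}
E[(p ∧ b) U EX p]: least fixpoint, start Z0 = Sat(EX p) = {m1, m3, m4}, add states in Sat(p ∧ b) with some successor in Z. Already a fixed point.
Sat(E[(p ∧ b) U EX p]) = {m1, m3, m4}
m0 ∉ Sat(E[(p ∧ b) U EX p]) = {m1, m3, m4}, so the formula does not hold at m0.

No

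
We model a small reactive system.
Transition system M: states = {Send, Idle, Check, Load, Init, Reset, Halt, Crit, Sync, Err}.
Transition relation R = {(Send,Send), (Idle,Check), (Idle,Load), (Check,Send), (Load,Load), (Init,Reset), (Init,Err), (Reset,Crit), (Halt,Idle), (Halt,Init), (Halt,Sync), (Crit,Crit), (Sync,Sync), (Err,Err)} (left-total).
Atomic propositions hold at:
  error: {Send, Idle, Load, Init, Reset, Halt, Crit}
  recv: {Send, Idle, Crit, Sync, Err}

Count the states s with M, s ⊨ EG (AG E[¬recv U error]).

Sat(¬recv) = {Check, Load, Init, Reset, Halt}
E[¬recv U error]: least fixpoint, start Z0 = Sat(error) = {Send, Idle, Load, Init, Reset, Halt, Crit}, add states in Sat(¬recv) with some successor in Z. Z1 = {Send, Idle, Check, Load, Init, Reset, Halt, Crit}; fixed.
Sat(E[¬recv U error]) = {Send, Idle, Check, Load, Init, Reset, Halt, Crit}
AG E[¬recv U error]: greatest fixpoint, start Z0 = {Send, Idle, Check, Load, Init, Reset, Halt, Crit}, keep only states in Sat with every successor in Z. Z1 = {Send, Idle, Check, Load, Reset, Crit}; fixed.
Sat(AG E[¬recv U error]) = {Send, Idle, Check, Load, Reset, Crit}
EG (AG E[¬recv U error]): greatest fixpoint, start Z0 = {Send, Idle, Check, Load, Reset, Crit}, keep only states in Sat with some successor in Z. Already a fixed point.
Sat(EG (AG E[¬recv U error])) = {Send, Idle, Check, Load, Reset, Crit}
|Sat(EG (AG E[¬recv U error]))| = |{Send, Idle, Check, Load, Reset, Crit}| = 6.

6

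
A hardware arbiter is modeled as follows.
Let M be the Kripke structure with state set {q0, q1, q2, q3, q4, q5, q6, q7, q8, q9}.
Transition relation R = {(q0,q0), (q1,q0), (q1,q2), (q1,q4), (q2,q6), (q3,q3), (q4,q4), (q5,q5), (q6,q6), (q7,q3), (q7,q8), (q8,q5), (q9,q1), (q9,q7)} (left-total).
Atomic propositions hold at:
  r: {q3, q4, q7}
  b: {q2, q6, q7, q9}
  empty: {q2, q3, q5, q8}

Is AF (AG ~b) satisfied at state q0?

Sat(~b) = {q0, q1, q3, q4, q5, q8}
AG ~b: greatest fixpoint, start Z0 = {q0, q1, q3, q4, q5, q8}, keep only states in Sat with every successor in Z. Z1 = {q0, q3, q4, q5, q8}; fixed.
Sat(AG ~b) = {q0, q3, q4, q5, q8}
AF (AG ~b): least fixpoint, start Z0 = {q0, q3, q4, q5, q8}, add states with every successor in Z. Z1 = {q0, q3, q4, q5, q7, q8}; fixed.
Sat(AF (AG ~b)) = {q0, q3, q4, q5, q7, q8}
q0 ∈ Sat(AF (AG ~b)) = {q0, q3, q4, q5, q7, q8}, so the formula holds at q0.

Yes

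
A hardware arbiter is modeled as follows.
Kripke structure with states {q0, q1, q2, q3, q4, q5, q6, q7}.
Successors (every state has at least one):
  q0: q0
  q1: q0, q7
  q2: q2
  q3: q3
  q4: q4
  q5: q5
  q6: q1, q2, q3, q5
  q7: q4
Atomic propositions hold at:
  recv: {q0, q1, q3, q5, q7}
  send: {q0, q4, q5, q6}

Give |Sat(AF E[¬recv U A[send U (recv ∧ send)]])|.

3

Sat(¬recv) = {q2, q4, q6}
Sat(recv ∧ send) = {q0, q5}
A[send U (recv ∧ send)]: least fixpoint, start Z0 = Sat((recv ∧ send)) = {q0, q5}, add states in Sat(send) with every successor in Z. Already a fixed point.
Sat(A[send U (recv ∧ send)]) = {q0, q5}
E[¬recv U A[send U (recv ∧ send)]]: least fixpoint, start Z0 = Sat(A[send U (recv ∧ send)]) = {q0, q5}, add states in Sat(¬recv) with some successor in Z. Z1 = {q0, q5, q6}; fixed.
Sat(E[¬recv U A[send U (recv ∧ send)]]) = {q0, q5, q6}
AF E[¬recv U A[send U (recv ∧ send)]]: least fixpoint, start Z0 = {q0, q5, q6}, add states with every successor in Z. Already a fixed point.
Sat(AF E[¬recv U A[send U (recv ∧ send)]]) = {q0, q5, q6}
|Sat(AF E[¬recv U A[send U (recv ∧ send)]])| = |{q0, q5, q6}| = 3.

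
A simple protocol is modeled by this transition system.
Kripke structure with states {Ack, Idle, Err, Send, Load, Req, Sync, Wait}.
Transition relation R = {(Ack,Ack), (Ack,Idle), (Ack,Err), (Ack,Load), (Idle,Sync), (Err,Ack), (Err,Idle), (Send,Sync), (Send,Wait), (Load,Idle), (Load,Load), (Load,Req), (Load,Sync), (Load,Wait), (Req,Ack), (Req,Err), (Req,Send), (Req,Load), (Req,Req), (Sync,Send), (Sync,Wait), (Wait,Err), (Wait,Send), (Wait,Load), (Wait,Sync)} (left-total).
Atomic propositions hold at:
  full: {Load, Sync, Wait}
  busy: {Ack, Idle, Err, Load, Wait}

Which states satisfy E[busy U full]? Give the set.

E[busy U full]: least fixpoint, start Z0 = Sat(full) = {Load, Sync, Wait}, add states in Sat(busy) with some successor in Z. Z1 = {Ack, Idle, Load, Sync, Wait}; Z2 = {Ack, Idle, Err, Load, Sync, Wait}; fixed.
Sat(E[busy U full]) = {Ack, Idle, Err, Load, Sync, Wait}

{Ack, Idle, Err, Load, Sync, Wait}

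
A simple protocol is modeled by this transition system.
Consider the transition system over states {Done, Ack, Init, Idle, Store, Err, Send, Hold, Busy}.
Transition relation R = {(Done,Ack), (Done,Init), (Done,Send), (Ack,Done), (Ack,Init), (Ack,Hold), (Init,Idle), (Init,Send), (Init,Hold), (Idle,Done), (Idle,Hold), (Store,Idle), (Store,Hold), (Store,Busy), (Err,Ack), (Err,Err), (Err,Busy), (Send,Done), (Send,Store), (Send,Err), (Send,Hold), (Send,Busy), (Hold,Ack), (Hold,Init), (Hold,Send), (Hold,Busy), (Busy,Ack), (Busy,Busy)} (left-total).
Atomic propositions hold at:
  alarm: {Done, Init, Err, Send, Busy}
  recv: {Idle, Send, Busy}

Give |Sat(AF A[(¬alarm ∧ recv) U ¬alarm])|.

Sat(¬alarm) = {Ack, Idle, Store, Hold}
Sat(¬alarm ∧ recv) = {Idle}
A[(¬alarm ∧ recv) U ¬alarm]: least fixpoint, start Z0 = Sat(¬alarm) = {Ack, Idle, Store, Hold}, add states in Sat(¬alarm ∧ recv) with every successor in Z. Already a fixed point.
Sat(A[(¬alarm ∧ recv) U ¬alarm]) = {Ack, Idle, Store, Hold}
AF A[(¬alarm ∧ recv) U ¬alarm]: least fixpoint, start Z0 = {Ack, Idle, Store, Hold}, add states with every successor in Z. Already a fixed point.
Sat(AF A[(¬alarm ∧ recv) U ¬alarm]) = {Ack, Idle, Store, Hold}
|Sat(AF A[(¬alarm ∧ recv) U ¬alarm])| = |{Ack, Idle, Store, Hold}| = 4.

4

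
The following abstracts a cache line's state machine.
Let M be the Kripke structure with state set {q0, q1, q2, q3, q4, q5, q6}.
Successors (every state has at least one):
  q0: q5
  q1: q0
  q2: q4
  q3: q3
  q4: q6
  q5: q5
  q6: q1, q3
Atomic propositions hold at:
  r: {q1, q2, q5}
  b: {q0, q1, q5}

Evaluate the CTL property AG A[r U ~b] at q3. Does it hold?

Yes

Sat(~b) = {q2, q3, q4, q6}
A[r U ~b]: least fixpoint, start Z0 = Sat(~b) = {q2, q3, q4, q6}, add states in Sat(r) with every successor in Z. Already a fixed point.
Sat(A[r U ~b]) = {q2, q3, q4, q6}
AG A[r U ~b]: greatest fixpoint, start Z0 = {q2, q3, q4, q6}, keep only states in Sat with every successor in Z. Z1 = {q2, q3, q4}; Z2 = {q2, q3}; Z3 = {q3}; fixed.
Sat(AG A[r U ~b]) = {q3}
q3 ∈ Sat(AG A[r U ~b]) = {q3}, so the formula holds at q3.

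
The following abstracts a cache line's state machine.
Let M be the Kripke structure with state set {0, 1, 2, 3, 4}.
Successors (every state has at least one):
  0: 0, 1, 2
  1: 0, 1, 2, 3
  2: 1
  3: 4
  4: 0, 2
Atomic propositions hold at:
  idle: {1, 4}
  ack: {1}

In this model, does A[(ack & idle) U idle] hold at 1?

Yes

Sat(ack & idle) = {1}
A[(ack & idle) U idle]: least fixpoint, start Z0 = Sat(idle) = {1, 4}, add states in Sat(ack & idle) with every successor in Z. Already a fixed point.
Sat(A[(ack & idle) U idle]) = {1, 4}
1 ∈ Sat(A[(ack & idle) U idle]) = {1, 4}, so the formula holds at 1.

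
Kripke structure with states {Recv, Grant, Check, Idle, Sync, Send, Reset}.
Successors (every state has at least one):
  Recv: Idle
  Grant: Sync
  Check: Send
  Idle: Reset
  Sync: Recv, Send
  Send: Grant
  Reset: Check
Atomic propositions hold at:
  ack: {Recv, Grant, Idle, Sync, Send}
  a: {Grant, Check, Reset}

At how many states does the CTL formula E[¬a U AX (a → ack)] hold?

Sat(¬a) = {Recv, Idle, Sync, Send}
Sat(a → ack) = {Recv, Grant, Idle, Sync, Send}
Sat(AX (a → ack)) = {s : every successor in {Recv, Grant, Idle, Sync, Send}} = {Recv, Grant, Check, Sync, Send}
E[¬a U AX (a → ack)]: least fixpoint, start Z0 = Sat(AX (a → ack)) = {Recv, Grant, Check, Sync, Send}, add states in Sat(¬a) with some successor in Z. Already a fixed point.
Sat(E[¬a U AX (a → ack)]) = {Recv, Grant, Check, Sync, Send}
|Sat(E[¬a U AX (a → ack)])| = |{Recv, Grant, Check, Sync, Send}| = 5.

5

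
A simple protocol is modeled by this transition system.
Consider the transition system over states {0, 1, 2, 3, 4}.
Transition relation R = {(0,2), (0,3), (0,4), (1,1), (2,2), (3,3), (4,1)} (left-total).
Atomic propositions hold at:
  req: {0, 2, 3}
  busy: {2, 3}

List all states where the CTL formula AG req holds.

{2, 3}

AG req: greatest fixpoint, start Z0 = {0, 2, 3}, keep only states in Sat with every successor in Z. Z1 = {2, 3}; fixed.
Sat(AG req) = {2, 3}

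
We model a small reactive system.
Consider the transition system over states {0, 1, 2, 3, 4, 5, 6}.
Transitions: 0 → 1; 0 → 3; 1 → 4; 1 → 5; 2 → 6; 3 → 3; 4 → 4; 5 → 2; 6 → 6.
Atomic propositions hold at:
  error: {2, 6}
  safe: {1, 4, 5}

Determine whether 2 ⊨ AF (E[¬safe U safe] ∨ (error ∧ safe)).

Sat(¬safe) = {0, 2, 3, 6}
E[¬safe U safe]: least fixpoint, start Z0 = Sat(safe) = {1, 4, 5}, add states in Sat(¬safe) with some successor in Z. Z1 = {0, 1, 4, 5}; fixed.
Sat(E[¬safe U safe]) = {0, 1, 4, 5}
Sat(error ∧ safe) = ∅
Sat(E[¬safe U safe] ∨ (error ∧ safe)) = {0, 1, 4, 5}
AF (E[¬safe U safe] ∨ (error ∧ safe)): least fixpoint, start Z0 = {0, 1, 4, 5}, add states with every successor in Z. Already a fixed point.
Sat(AF (E[¬safe U safe] ∨ (error ∧ safe))) = {0, 1, 4, 5}
2 ∉ Sat(AF (E[¬safe U safe] ∨ (error ∧ safe))) = {0, 1, 4, 5}, so the formula does not hold at 2.

No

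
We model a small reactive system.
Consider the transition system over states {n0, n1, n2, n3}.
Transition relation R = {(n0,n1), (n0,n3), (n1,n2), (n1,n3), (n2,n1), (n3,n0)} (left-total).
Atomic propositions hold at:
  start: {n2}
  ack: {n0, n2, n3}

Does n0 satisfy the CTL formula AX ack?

Sat(AX ack) = {s : every successor in {n0, n2, n3}} = {n1, n3}
n0 ∉ Sat(AX ack) = {n1, n3}, so the formula does not hold at n0.

No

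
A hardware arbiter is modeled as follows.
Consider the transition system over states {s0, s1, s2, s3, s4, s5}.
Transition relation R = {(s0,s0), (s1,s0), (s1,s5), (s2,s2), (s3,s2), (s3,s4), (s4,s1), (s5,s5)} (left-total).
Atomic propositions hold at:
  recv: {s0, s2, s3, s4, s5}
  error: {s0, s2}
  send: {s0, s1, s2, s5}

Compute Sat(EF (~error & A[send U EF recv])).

{s1, s3, s4, s5}

Sat(~error) = {s1, s3, s4, s5}
EF recv: least fixpoint, start Z0 = {s0, s2, s3, s4, s5}, add states with some successor in Z. Z1 = {s0, s1, s2, s3, s4, s5}; fixed.
Sat(EF recv) = {s0, s1, s2, s3, s4, s5}
A[send U EF recv]: least fixpoint, start Z0 = Sat(EF recv) = {s0, s1, s2, s3, s4, s5}, add states in Sat(send) with every successor in Z. Already a fixed point.
Sat(A[send U EF recv]) = {s0, s1, s2, s3, s4, s5}
Sat(~error & A[send U EF recv]) = {s1, s3, s4, s5}
EF (~error & A[send U EF recv]): least fixpoint, start Z0 = {s1, s3, s4, s5}, add states with some successor in Z. Already a fixed point.
Sat(EF (~error & A[send U EF recv])) = {s1, s3, s4, s5}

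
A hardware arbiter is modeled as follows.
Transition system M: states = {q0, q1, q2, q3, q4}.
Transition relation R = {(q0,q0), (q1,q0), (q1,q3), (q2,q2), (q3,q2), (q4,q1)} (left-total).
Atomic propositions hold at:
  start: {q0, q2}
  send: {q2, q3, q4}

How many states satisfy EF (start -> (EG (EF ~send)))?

4

Sat(~send) = {q0, q1}
EF ~send: least fixpoint, start Z0 = {q0, q1}, add states with some successor in Z. Z1 = {q0, q1, q4}; fixed.
Sat(EF ~send) = {q0, q1, q4}
EG (EF ~send): greatest fixpoint, start Z0 = {q0, q1, q4}, keep only states in Sat with some successor in Z. Already a fixed point.
Sat(EG (EF ~send)) = {q0, q1, q4}
Sat(start -> (EG (EF ~send))) = {q0, q1, q3, q4}
EF (start -> (EG (EF ~send))): least fixpoint, start Z0 = {q0, q1, q3, q4}, add states with some successor in Z. Already a fixed point.
Sat(EF (start -> (EG (EF ~send)))) = {q0, q1, q3, q4}
|Sat(EF (start -> (EG (EF ~send))))| = |{q0, q1, q3, q4}| = 4.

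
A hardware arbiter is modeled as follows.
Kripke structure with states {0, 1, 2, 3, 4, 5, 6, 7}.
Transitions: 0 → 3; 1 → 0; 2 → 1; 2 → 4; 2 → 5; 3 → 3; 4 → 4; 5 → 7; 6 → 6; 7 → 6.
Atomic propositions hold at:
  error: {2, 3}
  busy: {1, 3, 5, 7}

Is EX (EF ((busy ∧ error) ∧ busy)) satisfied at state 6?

Sat(busy ∧ error) = {3}
Sat((busy ∧ error) ∧ busy) = {3}
EF ((busy ∧ error) ∧ busy): least fixpoint, start Z0 = {3}, add states with some successor in Z. Z1 = {0, 3}; Z2 = {0, 1, 3}; Z3 = {0, 1, 2, 3}; fixed.
Sat(EF ((busy ∧ error) ∧ busy)) = {0, 1, 2, 3}
Sat(EX (EF ((busy ∧ error) ∧ busy))) = {s : some successor in {0, 1, 2, 3}} = {0, 1, 2, 3}
6 ∉ Sat(EX (EF ((busy ∧ error) ∧ busy))) = {0, 1, 2, 3}, so the formula does not hold at 6.

No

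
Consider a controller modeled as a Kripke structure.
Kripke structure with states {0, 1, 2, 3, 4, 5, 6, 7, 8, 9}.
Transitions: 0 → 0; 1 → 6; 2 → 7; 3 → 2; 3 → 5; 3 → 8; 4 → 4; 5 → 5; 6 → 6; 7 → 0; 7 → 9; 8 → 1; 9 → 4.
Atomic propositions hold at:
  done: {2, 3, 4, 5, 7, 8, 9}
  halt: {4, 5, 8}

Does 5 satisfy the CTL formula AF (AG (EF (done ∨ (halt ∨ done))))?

Yes

Sat(halt ∨ done) = {2, 3, 4, 5, 7, 8, 9}
Sat(done ∨ (halt ∨ done)) = {2, 3, 4, 5, 7, 8, 9}
EF (done ∨ (halt ∨ done)): least fixpoint, start Z0 = {2, 3, 4, 5, 7, 8, 9}, add states with some successor in Z. Already a fixed point.
Sat(EF (done ∨ (halt ∨ done))) = {2, 3, 4, 5, 7, 8, 9}
AG (EF (done ∨ (halt ∨ done))): greatest fixpoint, start Z0 = {2, 3, 4, 5, 7, 8, 9}, keep only states in Sat with every successor in Z. Z1 = {2, 3, 4, 5, 9}; Z2 = {4, 5, 9}; fixed.
Sat(AG (EF (done ∨ (halt ∨ done)))) = {4, 5, 9}
AF (AG (EF (done ∨ (halt ∨ done)))): least fixpoint, start Z0 = {4, 5, 9}, add states with every successor in Z. Already a fixed point.
Sat(AF (AG (EF (done ∨ (halt ∨ done))))) = {4, 5, 9}
5 ∈ Sat(AF (AG (EF (done ∨ (halt ∨ done))))) = {4, 5, 9}, so the formula holds at 5.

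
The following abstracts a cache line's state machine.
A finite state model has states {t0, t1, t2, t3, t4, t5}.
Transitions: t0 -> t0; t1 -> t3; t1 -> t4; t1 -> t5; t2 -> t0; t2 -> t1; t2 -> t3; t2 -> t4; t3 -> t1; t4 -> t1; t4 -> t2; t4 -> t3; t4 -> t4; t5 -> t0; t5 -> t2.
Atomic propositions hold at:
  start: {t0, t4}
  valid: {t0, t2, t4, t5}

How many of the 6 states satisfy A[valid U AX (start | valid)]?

2

Sat(start | valid) = {t0, t2, t4, t5}
Sat(AX (start | valid)) = {s : every successor in {t0, t2, t4, t5}} = {t0, t5}
A[valid U AX (start | valid)]: least fixpoint, start Z0 = Sat(AX (start | valid)) = {t0, t5}, add states in Sat(valid) with every successor in Z. Already a fixed point.
Sat(A[valid U AX (start | valid)]) = {t0, t5}
|Sat(A[valid U AX (start | valid)])| = |{t0, t5}| = 2.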